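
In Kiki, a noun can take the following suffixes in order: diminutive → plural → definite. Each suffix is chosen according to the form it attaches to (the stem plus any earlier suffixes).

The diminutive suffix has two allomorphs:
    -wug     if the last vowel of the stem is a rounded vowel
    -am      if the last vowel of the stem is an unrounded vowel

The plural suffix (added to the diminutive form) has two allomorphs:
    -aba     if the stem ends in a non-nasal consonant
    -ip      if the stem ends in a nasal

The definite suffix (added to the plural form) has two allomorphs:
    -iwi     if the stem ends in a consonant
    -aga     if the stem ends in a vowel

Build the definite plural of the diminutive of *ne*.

Since the last vowel of *ne* is /e/ (an unrounded vowel), it takes -am, giving *neam*.
The diminutive form *neam*: final consonant = /m/, a nasal → -ip → *neamip*.
Since the final sound of the plural form *neamip* is /p/ (a consonant), it takes -iwi, giving *neamipiwi*.

neamipiwi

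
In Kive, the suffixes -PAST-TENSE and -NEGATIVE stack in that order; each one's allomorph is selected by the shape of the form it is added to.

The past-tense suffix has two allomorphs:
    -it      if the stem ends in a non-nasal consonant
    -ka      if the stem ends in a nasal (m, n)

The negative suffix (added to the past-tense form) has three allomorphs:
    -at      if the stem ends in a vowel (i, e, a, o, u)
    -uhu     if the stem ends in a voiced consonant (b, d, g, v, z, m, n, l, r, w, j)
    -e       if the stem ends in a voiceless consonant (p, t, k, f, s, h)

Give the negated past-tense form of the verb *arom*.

*arom*: final consonant = /m/, a nasal → -ka → *aromka*.
The past-tense form *aromka*: final sound = /a/, a vowel → -at → *aromkaat*.

aromkaat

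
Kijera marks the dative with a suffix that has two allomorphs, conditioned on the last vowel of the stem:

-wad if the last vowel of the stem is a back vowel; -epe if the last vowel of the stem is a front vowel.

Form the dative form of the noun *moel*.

moelepe

Since the last vowel of *moel* is /e/ (a front vowel), it takes -epe, giving *moelepe*.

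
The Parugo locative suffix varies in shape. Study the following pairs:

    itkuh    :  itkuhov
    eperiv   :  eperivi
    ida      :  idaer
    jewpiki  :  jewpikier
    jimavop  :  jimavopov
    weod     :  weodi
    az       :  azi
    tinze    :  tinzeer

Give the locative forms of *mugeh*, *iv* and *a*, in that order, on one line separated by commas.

Looking at the final sound of each stem: -ov when the stem ends in a voiceless consonant (*itkuh*, *jimavop*); -i when the stem ends in a voiced consonant (*eperiv*, *weod*, *az*); -er when the stem ends in a vowel (*ida*, *jewpiki*, *tinze*).
The final sound of *mugeh* is /h/, which is a voiceless consonant, so the suffix is -ov, giving *mugehov*.
The final sound of *iv* is /v/, which is a voiced consonant, so the suffix is -i, giving *ivi*.
*a*: final sound = /a/, a vowel → -er → *aer*.

mugehov, ivi, aer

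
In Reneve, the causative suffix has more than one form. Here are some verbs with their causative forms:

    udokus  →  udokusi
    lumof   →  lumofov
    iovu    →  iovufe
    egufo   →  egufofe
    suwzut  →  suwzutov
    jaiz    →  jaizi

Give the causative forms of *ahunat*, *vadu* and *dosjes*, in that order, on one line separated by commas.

ahunatov, vadufe, dosjesi

The alternation tracks the final sound of the stem — -i when the stem ends in a sibilant (*udokus*, *jaiz*); -ov when the stem ends in a non-sibilant consonant (*lumof*, *suwzut*); -fe when the stem ends in a vowel (*iovu*, *egufo*).
Since the final sound of *ahunat* is /t/ (a non-sibilant consonant), it takes -ov, giving *ahunatov*.
Since the final sound of *vadu* is /u/ (a vowel), it takes -fe, giving *vadufe*.
*dosjes*: final sound = /s/, a sibilant → -i → *dosjesi*.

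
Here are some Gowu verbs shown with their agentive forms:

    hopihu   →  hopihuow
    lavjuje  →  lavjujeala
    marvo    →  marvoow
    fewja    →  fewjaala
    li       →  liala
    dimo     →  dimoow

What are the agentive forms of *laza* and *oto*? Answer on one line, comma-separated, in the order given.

lazaala, otoow

Looking at the last vowel of each stem: -ow when the last vowel of the stem is a rounded vowel (*hopihu*, *marvo*, *dimo*); -ala when the last vowel of the stem is an unrounded vowel (*lavjuje*, *fewja*, *li*).
Since the last vowel of *laza* is /a/ (an unrounded vowel), it takes -ala, giving *lazaala*.
*oto*: last vowel = /o/, a rounded vowel → -ow → *otoow*.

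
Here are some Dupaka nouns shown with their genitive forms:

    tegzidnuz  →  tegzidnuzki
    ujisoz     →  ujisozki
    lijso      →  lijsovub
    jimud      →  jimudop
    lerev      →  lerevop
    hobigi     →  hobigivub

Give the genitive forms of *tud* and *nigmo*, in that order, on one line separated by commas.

Looking at the final sound of each stem: -ki when the stem ends in a sibilant (*tegzidnuz*, *ujisoz*); -op when the stem ends in a non-sibilant consonant (*jimud*, *lerev*); -vub when the stem ends in a vowel (*lijso*, *hobigi*).
*tud*: final sound = /d/, a non-sibilant consonant → -op → *tudop*.
The final sound of *nigmo* is /o/, which is a vowel, so the suffix is -vub, giving *nigmovub*.

tudop, nigmovub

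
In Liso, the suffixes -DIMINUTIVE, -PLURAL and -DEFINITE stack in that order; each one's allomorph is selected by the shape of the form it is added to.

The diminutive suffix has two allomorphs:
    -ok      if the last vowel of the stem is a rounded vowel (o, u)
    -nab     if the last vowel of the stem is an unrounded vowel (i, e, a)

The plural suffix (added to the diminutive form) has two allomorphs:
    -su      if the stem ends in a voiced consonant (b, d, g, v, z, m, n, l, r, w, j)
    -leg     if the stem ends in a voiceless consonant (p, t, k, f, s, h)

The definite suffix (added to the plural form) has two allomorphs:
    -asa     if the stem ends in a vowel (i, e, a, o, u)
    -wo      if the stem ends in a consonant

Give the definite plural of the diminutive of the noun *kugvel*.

kugvelnabsuasa

*kugvel* — last vowel /e/ (an unrounded vowel) → -nab → *kugvelnab*.
Since the final consonant of the diminutive form *kugvelnab* is /b/ (voiced), it takes -su, giving *kugvelnabsu*.
Since the final sound of the plural form *kugvelnabsu* is /u/ (a vowel), it takes -asa, giving *kugvelnabsuasa*.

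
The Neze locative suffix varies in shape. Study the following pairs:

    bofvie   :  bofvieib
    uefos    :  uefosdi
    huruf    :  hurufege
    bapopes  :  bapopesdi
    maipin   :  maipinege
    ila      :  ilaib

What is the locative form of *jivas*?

jivasdi

The alternation tracks the final sound of the stem — -di when the stem ends in a sibilant (*uefos*, *bapopes*); -ege when the stem ends in a non-sibilant consonant (*huruf*, *maipin*); -ib when the stem ends in a vowel (*bofvie*, *ila*).
Since the final sound of *jivas* is /s/ (a sibilant), it takes -di, giving *jivasdi*.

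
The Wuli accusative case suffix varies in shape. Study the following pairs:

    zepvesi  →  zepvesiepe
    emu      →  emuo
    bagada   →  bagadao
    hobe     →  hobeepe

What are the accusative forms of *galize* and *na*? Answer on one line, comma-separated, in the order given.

The pattern is front/back vowel harmony: -epe when the last vowel of the stem is a front vowel (*zepvesi*, *hobe*); -o when the last vowel of the stem is a back vowel (*emu*, *bagada*).
*galize* — last vowel /e/ (a front vowel) → -epe → *galizeepe*.
Since the last vowel of *na* is /a/ (a back vowel), it takes -o, giving *nao*.

galizeepe, nao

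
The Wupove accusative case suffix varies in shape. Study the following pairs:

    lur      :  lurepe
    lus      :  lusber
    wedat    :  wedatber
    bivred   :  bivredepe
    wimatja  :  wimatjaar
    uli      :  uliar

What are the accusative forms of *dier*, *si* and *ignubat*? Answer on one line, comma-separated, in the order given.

dierepe, siar, ignubatber

The pattern is voicing of the final sound: -ber when the stem ends in a voiceless consonant (*lus*, *wedat*); -epe when the stem ends in a voiced consonant (*lur*, *bivred*); -ar when the stem ends in a vowel (*wimatja*, *uli*).
The final sound of *dier* is /r/, which is a voiced consonant, so the suffix is -epe, giving *dierepe*.
The final sound of *si* is /i/, which is a vowel, so the suffix is -ar, giving *siar*.
Since the final sound of *ignubat* is /t/ (a voiceless consonant), it takes -ber, giving *ignubatber*.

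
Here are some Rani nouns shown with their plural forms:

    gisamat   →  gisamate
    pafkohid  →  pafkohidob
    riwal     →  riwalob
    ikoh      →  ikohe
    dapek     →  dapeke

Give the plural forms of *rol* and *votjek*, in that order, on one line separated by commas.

Looking at the final consonant of each stem: -e when the stem ends in a voiceless consonant (*gisamat*, *ikoh*, *dapek*); -ob when the stem ends in a voiced consonant (*pafkohid*, *riwal*).
*rol*: final consonant = /l/, voiced → -ob → *rolob*.
Since the final consonant of *votjek* is /k/ (voiceless), it takes -e, giving *votjeke*.

rolob, votjeke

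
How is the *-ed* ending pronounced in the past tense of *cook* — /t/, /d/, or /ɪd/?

The stem *cook* ends in a voiceless consonant other than /t/.
The -ed suffix is realized as /ɪd/ after /t, d/; as /t/ after other voiceless consonants; and as /d/ after other voiced sounds.
So -ed on *cook* is pronounced /t/.

/t/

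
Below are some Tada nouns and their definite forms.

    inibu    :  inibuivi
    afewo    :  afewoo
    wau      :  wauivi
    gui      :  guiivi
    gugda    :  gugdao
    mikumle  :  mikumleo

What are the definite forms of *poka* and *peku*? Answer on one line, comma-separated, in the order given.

Looking at the last vowel of each stem: -ivi when the last vowel of the stem is a high vowel (*inibu*, *wau*, *gui*); -o when the last vowel of the stem is a non-high vowel (*afewo*, *gugda*, *mikumle*).
The last vowel of *poka* is /a/, which is a non-high vowel, so the suffix is -o, giving *pokao*.
*peku* — last vowel /u/ (a high vowel) → -ivi → *pekuivi*.

pokao, pekuivi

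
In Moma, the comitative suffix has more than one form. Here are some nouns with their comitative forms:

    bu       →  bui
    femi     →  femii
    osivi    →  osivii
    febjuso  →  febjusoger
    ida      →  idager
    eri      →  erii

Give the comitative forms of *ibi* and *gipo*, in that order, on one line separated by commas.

The suffix is conditioned by the last vowel: -i when the last vowel of the stem is a high vowel (*bu*, *femi*, *osivi*, *eri*); -ger when the last vowel of the stem is a non-high vowel (*febjuso*, *ida*).
Since the last vowel of *ibi* is /i/ (a high vowel), it takes -i, giving *ibii*.
Since the last vowel of *gipo* is /o/ (a non-high vowel), it takes -ger, giving *gipoger*.

ibii, gipoger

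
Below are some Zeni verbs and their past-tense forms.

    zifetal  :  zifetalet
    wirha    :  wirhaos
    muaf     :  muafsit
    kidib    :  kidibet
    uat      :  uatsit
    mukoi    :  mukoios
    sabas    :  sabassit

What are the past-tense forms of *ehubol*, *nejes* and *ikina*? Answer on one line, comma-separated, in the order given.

The alternation tracks the final sound of the stem — -sit when the stem ends in a voiceless consonant (*muaf*, *uat*, *sabas*); -et when the stem ends in a voiced consonant (*zifetal*, *kidib*); -os when the stem ends in a vowel (*wirha*, *mukoi*).
The final sound of *ehubol* is /l/, which is a voiced consonant, so the suffix is -et, giving *ehubolet*.
Since the final sound of *nejes* is /s/ (a voiceless consonant), it takes -sit, giving *nejessit*.
The final sound of *ikina* is /a/, which is a vowel, so the suffix is -os, giving *ikinaos*.

ehubolet, nejessit, ikinaos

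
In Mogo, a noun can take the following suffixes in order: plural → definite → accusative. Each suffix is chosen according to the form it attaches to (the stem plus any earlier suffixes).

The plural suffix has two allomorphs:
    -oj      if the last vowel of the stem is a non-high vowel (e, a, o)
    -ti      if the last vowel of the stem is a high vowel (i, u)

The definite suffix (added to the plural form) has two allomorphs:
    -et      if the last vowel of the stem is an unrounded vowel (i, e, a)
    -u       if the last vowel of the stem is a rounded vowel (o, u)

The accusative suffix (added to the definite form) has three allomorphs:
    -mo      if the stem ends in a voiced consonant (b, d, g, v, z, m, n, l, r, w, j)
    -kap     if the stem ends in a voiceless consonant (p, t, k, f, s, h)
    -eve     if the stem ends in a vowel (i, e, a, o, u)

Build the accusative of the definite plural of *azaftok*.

Since the last vowel of *azaftok* is /o/ (a non-high vowel), it takes -oj, giving *azaftokoj*.
The plural form *azaftokoj*: last vowel = /o/, a rounded vowel → -u → *azaftokoju*.
Since the final sound of the definite form *azaftokoju* is /u/ (a vowel), it takes -eve, giving *azaftokojueve*.

azaftokojueve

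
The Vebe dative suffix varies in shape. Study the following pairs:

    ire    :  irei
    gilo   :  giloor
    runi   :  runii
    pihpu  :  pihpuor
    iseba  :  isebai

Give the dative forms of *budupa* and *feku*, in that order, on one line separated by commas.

Looking at the last vowel of each stem: -or when the last vowel of the stem is a rounded vowel (*gilo*, *pihpu*); -i when the last vowel of the stem is an unrounded vowel (*ire*, *runi*, *iseba*).
*budupa*: last vowel = /a/, an unrounded vowel → -i → *budupai*.
Since the last vowel of *feku* is /u/ (a rounded vowel), it takes -or, giving *fekuor*.

budupai, fekuor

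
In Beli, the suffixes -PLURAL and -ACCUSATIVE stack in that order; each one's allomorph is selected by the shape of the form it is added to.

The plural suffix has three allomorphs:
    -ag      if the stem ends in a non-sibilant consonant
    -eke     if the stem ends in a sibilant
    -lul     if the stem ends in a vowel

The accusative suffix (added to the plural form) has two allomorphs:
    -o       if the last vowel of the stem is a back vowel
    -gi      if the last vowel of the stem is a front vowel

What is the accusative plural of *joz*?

jozekegi

Since the final sound of *joz* is /z/ (a sibilant), it takes -eke, giving *jozeke*.
The last vowel of the plural form *jozeke* is /e/, which is a front vowel, so the accusative suffix is -gi, giving *jozekegi*.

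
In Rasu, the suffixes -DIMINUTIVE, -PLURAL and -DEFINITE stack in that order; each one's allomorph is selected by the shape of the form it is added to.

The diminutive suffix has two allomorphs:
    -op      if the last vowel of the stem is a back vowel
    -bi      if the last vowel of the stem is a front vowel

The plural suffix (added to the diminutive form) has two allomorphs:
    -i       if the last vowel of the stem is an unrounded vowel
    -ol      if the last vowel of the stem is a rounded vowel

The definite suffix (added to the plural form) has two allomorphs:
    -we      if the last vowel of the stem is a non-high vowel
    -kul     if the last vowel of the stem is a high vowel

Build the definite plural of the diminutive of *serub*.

The last vowel of *serub* is /u/, which is a back vowel, so the diminutive suffix is -op, giving *serubop*.
The last vowel of the diminutive form *serubop* is /o/, which is a rounded vowel, so the plural suffix is -ol, giving *serubopol*.
Since the last vowel of the plural form *serubopol* is /o/ (a non-high vowel), it takes -we, giving *serubopolwe*.

serubopolwe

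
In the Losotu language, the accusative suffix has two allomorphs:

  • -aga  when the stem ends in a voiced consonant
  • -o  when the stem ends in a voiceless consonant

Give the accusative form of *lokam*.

lokamaga

Since the final consonant of *lokam* is /m/ (voiced), it takes -aga, giving *lokamaga*.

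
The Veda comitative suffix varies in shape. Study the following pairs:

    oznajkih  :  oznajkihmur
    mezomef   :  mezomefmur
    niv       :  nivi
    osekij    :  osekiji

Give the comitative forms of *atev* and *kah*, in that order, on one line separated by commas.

atevi, kahmur

The pattern is voicing of the final consonant: -mur when the stem ends in a voiceless consonant (*oznajkih*, *mezomef*); -i when the stem ends in a voiced consonant (*niv*, *osekij*).
The final consonant of *atev* is /v/, which is voiced, so the suffix is -i, giving *atevi*.
*kah* — final consonant /h/ (voiceless) → -mur → *kahmur*.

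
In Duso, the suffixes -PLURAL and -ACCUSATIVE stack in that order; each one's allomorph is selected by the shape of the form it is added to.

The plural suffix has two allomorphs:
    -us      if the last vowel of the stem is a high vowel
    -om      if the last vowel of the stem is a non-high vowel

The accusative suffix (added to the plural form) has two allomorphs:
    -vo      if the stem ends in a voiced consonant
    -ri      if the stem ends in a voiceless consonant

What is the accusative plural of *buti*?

*buti* — last vowel /i/ (a high vowel) → -us → *butius*.
Since the final consonant of the plural form *butius* is /s/ (voiceless), it takes -ri, giving *butiusri*.

butiusri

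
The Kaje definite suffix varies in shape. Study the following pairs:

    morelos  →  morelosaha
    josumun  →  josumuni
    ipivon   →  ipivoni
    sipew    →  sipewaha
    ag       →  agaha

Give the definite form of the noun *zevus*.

The pattern is nasality of the final consonant: -i when the stem ends in a nasal (*josumun*, *ipivon*); -aha when the stem ends in a non-nasal consonant (*morelos*, *sipew*, *ag*).
The final consonant of *zevus* is /s/, which is non-nasal, so the suffix is -aha, giving *zevusaha*.

zevusaha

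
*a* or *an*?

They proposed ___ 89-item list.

an

The indefinite article is chosen by the initial *sound* of the following word, not its spelling.
The number *89* is spoken "eighty-…", beginning with /ˈeɪti/ — a vowel sound.
So the article is *an*: They proposed an 89-item list.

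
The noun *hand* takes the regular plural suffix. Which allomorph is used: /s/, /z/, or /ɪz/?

The stem *hand* ends in a voiced non-sibilant sound.
The plural suffix surfaces as /ɪz/ after sibilants, /s/ after other voiceless consonants, and /z/ after other voiced sounds.
So the plural -s on *hand* is pronounced /z/.

/z/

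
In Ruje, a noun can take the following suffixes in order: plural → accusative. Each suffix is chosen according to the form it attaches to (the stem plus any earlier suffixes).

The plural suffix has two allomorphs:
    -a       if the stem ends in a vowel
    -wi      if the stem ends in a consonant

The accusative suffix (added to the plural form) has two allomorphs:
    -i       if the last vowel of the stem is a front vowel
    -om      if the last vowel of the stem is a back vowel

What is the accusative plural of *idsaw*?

idsawwii

Since the final sound of *idsaw* is /w/ (a consonant), it takes -wi, giving *idsawwi*.
The plural form *idsawwi*: last vowel = /i/, a front vowel → -i → *idsawwii*.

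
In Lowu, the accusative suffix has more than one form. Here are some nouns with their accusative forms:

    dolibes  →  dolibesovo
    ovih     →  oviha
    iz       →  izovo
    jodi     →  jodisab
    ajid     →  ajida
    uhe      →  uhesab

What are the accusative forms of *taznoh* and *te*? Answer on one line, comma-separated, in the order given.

taznoha, tesab

Looking at the final sound of each stem: -ovo when the stem ends in a sibilant (*dolibes*, *iz*); -a when the stem ends in a non-sibilant consonant (*ovih*, *ajid*); -sab when the stem ends in a vowel (*jodi*, *uhe*).
The final sound of *taznoh* is /h/, which is a non-sibilant consonant, so the suffix is -a, giving *taznoha*.
Since the final sound of *te* is /e/ (a vowel), it takes -sab, giving *tesab*.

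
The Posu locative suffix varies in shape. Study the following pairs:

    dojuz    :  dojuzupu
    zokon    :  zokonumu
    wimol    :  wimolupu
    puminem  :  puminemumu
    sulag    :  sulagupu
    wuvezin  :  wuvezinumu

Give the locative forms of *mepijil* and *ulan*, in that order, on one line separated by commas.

The alternation tracks the final consonant of the stem — -umu when the stem ends in a nasal (*zokon*, *puminem*, *wuvezin*); -upu when the stem ends in a non-nasal consonant (*dojuz*, *wimol*, *sulag*).
*mepijil*: final consonant = /l/, non-nasal → -upu → *mepijilupu*.
*ulan*: final consonant = /n/, a nasal → -umu → *ulanumu*.

mepijilupu, ulanumu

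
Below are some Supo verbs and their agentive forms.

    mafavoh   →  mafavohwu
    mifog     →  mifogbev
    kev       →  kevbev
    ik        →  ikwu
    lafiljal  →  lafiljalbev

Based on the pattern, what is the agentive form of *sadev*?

Looking at the final consonant of each stem: -wu when the stem ends in a voiceless consonant (*mafavoh*, *ik*); -bev when the stem ends in a voiced consonant (*mifog*, *kev*, *lafiljal*).
The final consonant of *sadev* is /v/, which is voiced, so the suffix is -bev, giving *sadevbev*.

sadevbev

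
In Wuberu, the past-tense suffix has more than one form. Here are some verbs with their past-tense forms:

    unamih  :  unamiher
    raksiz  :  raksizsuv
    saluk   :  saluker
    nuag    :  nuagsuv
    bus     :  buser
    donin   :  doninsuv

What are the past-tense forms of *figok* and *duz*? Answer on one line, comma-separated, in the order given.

The suffix is conditioned by the final consonant: -er when the stem ends in a voiceless consonant (*unamih*, *saluk*, *bus*); -suv when the stem ends in a voiced consonant (*raksiz*, *nuag*, *donin*).
Since the final consonant of *figok* is /k/ (voiceless), it takes -er, giving *figoker*.
*duz* — final consonant /z/ (voiced) → -suv → *duzsuv*.

figoker, duzsuv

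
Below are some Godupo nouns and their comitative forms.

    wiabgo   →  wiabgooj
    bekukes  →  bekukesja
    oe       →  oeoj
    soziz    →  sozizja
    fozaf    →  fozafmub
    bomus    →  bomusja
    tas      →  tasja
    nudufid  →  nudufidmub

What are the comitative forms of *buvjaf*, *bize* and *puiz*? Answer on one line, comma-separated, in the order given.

buvjafmub, bizeoj, puizja

The pattern is sibilance of the final sound: -ja when the stem ends in a sibilant (*bekukes*, *soziz*, *bomus*, *tas*); -mub when the stem ends in a non-sibilant consonant (*fozaf*, *nudufid*); -oj when the stem ends in a vowel (*wiabgo*, *oe*).
The final sound of *buvjaf* is /f/, which is a non-sibilant consonant, so the suffix is -mub, giving *buvjafmub*.
*bize* — final sound /e/ (a vowel) → -oj → *bizeoj*.
Since the final sound of *puiz* is /z/ (a sibilant), it takes -ja, giving *puizja*.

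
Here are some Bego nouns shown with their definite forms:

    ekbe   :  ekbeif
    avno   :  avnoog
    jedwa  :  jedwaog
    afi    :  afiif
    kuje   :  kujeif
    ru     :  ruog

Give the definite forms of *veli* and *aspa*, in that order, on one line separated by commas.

veliif, aspaog

The pattern is front/back vowel harmony: -if when the last vowel of the stem is a front vowel (*ekbe*, *afi*, *kuje*); -og when the last vowel of the stem is a back vowel (*avno*, *jedwa*, *ru*).
Since the last vowel of *veli* is /i/ (a front vowel), it takes -if, giving *veliif*.
The last vowel of *aspa* is /a/, which is a back vowel, so the suffix is -og, giving *aspaog*.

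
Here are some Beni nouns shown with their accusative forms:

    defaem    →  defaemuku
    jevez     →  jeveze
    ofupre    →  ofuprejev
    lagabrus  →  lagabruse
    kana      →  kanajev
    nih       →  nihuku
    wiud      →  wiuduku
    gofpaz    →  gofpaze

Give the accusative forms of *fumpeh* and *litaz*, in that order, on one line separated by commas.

fumpehuku, litaze

The suffix is conditioned by the final sound: -e when the stem ends in a sibilant (*jevez*, *lagabrus*, *gofpaz*); -uku when the stem ends in a non-sibilant consonant (*defaem*, *nih*, *wiud*); -jev when the stem ends in a vowel (*ofupre*, *kana*).
*fumpeh* — final sound /h/ (a non-sibilant consonant) → -uku → *fumpehuku*.
*litaz* — final sound /z/ (a sibilant) → -e → *litaze*.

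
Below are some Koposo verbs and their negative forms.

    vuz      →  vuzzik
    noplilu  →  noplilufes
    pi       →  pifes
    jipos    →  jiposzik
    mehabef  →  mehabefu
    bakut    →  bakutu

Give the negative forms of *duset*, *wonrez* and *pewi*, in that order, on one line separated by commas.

Looking at the final sound of each stem: -zik when the stem ends in a sibilant (*vuz*, *jipos*); -u when the stem ends in a non-sibilant consonant (*mehabef*, *bakut*); -fes when the stem ends in a vowel (*noplilu*, *pi*).
*duset* — final sound /t/ (a non-sibilant consonant) → -u → *dusetu*.
*wonrez*: final sound = /z/, a sibilant → -zik → *wonrezzik*.
Since the final sound of *pewi* is /i/ (a vowel), it takes -fes, giving *pewifes*.

dusetu, wonrezzik, pewifes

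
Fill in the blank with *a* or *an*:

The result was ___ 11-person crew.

The indefinite article is chosen by the initial *sound* of the following word, not its spelling.
The number *11* is spoken "eleven", beginning with /ɪˈlɛvən/ — a vowel sound.
So the article is *an*: The result was an 11-person crew.

an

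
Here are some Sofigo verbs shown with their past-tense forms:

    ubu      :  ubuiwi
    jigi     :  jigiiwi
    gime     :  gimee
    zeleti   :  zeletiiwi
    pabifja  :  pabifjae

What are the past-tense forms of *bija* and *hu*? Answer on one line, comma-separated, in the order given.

Looking at the last vowel of each stem: -iwi when the last vowel of the stem is a high vowel (*ubu*, *jigi*, *zeleti*); -e when the last vowel of the stem is a non-high vowel (*gime*, *pabifja*).
*bija*: last vowel = /a/, a non-high vowel → -e → *bijae*.
*hu* — last vowel /u/ (a high vowel) → -iwi → *huiwi*.

bijae, huiwi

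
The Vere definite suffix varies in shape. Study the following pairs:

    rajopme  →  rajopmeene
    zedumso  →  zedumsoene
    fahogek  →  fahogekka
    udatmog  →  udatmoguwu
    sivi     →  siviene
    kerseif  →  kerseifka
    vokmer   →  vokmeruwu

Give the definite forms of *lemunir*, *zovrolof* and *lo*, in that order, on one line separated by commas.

The alternation tracks the final sound of the stem — -ka when the stem ends in a voiceless consonant (*fahogek*, *kerseif*); -uwu when the stem ends in a voiced consonant (*udatmog*, *vokmer*); -ene when the stem ends in a vowel (*rajopme*, *zedumso*, *sivi*).
*lemunir*: final sound = /r/, a voiced consonant → -uwu → *lemuniruwu*.
*zovrolof* — final sound /f/ (a voiceless consonant) → -ka → *zovrolofka*.
*lo*: final sound = /o/, a vowel → -ene → *loene*.

lemuniruwu, zovrolofka, loene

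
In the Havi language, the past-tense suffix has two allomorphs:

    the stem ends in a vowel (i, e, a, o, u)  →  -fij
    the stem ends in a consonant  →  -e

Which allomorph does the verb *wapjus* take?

-e

Since the final sound of *wapjus* is /s/ (a consonant), it takes -e.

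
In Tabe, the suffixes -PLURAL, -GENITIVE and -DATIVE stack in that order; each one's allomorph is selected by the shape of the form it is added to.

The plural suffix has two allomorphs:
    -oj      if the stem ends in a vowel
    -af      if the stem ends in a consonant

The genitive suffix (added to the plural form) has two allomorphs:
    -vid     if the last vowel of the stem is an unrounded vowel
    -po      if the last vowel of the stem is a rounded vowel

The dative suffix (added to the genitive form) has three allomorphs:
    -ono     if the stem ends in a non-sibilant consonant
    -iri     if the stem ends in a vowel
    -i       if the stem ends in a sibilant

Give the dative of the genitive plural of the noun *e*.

eojpoiri

Since the final sound of *e* is /e/ (a vowel), it takes -oj, giving *eoj*.
The last vowel of the plural form *eoj* is /o/, which is a rounded vowel, so the genitive suffix is -po, giving *eojpo*.
The genitive form *eojpo*: final sound = /o/, a vowel → -iri → *eojpoiri*.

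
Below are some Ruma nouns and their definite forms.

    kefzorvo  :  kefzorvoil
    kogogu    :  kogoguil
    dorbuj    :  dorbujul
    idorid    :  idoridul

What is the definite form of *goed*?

The alternation tracks the final sound of the stem — -ul when the stem ends in a consonant (*dorbuj*, *idorid*); -il when the stem ends in a vowel (*kefzorvo*, *kogogu*).
*goed*: final sound = /d/, a consonant → -ul → *goedul*.

goedul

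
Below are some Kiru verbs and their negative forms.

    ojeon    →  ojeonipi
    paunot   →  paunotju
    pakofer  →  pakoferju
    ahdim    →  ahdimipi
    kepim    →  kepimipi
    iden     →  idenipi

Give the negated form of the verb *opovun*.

opovunipi

The suffix is conditioned by the final consonant: -ipi when the stem ends in a nasal (*ojeon*, *ahdim*, *kepim*, *iden*); -ju when the stem ends in a non-nasal consonant (*paunot*, *pakofer*).
*opovun* — final consonant /n/ (a nasal) → -ipi → *opovunipi*.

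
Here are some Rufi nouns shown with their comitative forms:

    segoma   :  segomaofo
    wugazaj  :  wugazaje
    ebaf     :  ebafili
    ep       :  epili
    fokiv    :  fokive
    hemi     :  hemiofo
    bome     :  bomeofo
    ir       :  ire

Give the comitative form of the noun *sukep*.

The pattern is voicing of the final sound: -ili when the stem ends in a voiceless consonant (*ebaf*, *ep*); -e when the stem ends in a voiced consonant (*wugazaj*, *fokiv*, *ir*); -ofo when the stem ends in a vowel (*segoma*, *hemi*, *bome*).
*sukep*: final sound = /p/, a voiceless consonant → -ili → *sukepili*.

sukepili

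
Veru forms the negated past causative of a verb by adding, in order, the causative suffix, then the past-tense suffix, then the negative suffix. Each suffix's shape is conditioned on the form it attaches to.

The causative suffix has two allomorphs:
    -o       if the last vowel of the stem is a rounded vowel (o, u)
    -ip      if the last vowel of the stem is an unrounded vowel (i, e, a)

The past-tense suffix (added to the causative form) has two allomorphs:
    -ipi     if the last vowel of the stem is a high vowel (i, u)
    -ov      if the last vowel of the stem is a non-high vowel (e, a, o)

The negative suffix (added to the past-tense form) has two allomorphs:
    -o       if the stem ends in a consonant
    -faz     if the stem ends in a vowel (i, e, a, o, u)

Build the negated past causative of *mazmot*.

*mazmot* — last vowel /o/ (a rounded vowel) → -o → *mazmoto*.
The causative form *mazmoto* — last vowel /o/ (a non-high vowel) → -ov → *mazmotoov*.
The past-tense form *mazmotoov*: final sound = /v/, a consonant → -o → *mazmotoovo*.

mazmotoovo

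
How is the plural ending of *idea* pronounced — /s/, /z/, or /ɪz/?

The stem *idea* ends in a voiced non-sibilant sound.
The plural suffix surfaces as /ɪz/ after sibilants, /s/ after other voiceless consonants, and /z/ after other voiced sounds.
So the plural -s on *idea* is pronounced /z/.

/z/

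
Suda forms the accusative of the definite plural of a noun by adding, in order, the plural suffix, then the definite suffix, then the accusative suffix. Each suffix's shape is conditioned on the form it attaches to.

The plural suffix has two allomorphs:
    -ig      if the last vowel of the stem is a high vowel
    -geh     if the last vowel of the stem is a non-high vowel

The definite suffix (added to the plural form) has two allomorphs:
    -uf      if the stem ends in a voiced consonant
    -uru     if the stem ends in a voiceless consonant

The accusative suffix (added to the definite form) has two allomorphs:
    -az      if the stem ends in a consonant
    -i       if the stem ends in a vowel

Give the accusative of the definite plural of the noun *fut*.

The last vowel of *fut* is /u/, which is a high vowel, so the plural suffix is -ig, giving *futig*.
The plural form *futig*: final consonant = /g/, voiced → -uf → *futiguf*.
The definite form *futiguf* — final sound /f/ (a consonant) → -az → *futigufaz*.

futigufaz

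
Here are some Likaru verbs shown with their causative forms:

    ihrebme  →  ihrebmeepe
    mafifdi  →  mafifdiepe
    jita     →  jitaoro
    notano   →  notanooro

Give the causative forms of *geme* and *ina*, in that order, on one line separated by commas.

The alternation tracks the last vowel of the stem — -epe when the last vowel of the stem is a front vowel (*ihrebme*, *mafifdi*); -oro when the last vowel of the stem is a back vowel (*jita*, *notano*).
*geme*: last vowel = /e/, a front vowel → -epe → *gemeepe*.
Since the last vowel of *ina* is /a/ (a back vowel), it takes -oro, giving *inaoro*.

gemeepe, inaoro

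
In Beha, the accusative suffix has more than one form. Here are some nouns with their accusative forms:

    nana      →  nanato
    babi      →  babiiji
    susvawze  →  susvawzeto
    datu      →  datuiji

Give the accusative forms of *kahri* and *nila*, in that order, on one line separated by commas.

Looking at the last vowel of each stem: -iji when the last vowel of the stem is a high vowel (*babi*, *datu*); -to when the last vowel of the stem is a non-high vowel (*nana*, *susvawze*).
Since the last vowel of *kahri* is /i/ (a high vowel), it takes -iji, giving *kahriiji*.
*nila* — last vowel /a/ (a non-high vowel) → -to → *nilato*.

kahriiji, nilato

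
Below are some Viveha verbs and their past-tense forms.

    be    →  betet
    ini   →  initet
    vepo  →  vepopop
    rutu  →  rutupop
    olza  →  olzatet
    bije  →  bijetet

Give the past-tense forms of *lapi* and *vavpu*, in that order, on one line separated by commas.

lapitet, vavpupop

The suffix is conditioned by the last vowel: -pop when the last vowel of the stem is a rounded vowel (*vepo*, *rutu*); -tet when the last vowel of the stem is an unrounded vowel (*be*, *ini*, *olza*, *bije*).
The last vowel of *lapi* is /i/, which is an unrounded vowel, so the suffix is -tet, giving *lapitet*.
The last vowel of *vavpu* is /u/, which is a rounded vowel, so the suffix is -pop, giving *vavpupop*.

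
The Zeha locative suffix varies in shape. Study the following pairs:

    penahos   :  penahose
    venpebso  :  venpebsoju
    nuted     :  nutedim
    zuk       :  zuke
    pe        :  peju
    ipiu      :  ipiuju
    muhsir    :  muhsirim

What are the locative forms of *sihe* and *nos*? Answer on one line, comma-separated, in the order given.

The pattern is voicing of the final sound: -e when the stem ends in a voiceless consonant (*penahos*, *zuk*); -im when the stem ends in a voiced consonant (*nuted*, *muhsir*); -ju when the stem ends in a vowel (*venpebso*, *pe*, *ipiu*).
*sihe* — final sound /e/ (a vowel) → -ju → *siheju*.
Since the final sound of *nos* is /s/ (a voiceless consonant), it takes -e, giving *nose*.

siheju, nose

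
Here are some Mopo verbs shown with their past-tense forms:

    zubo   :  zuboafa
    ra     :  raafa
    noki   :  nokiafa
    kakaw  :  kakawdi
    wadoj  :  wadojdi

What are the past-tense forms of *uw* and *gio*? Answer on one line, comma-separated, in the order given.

The suffix is conditioned by the final sound: -di when the stem ends in a consonant (*kakaw*, *wadoj*); -afa when the stem ends in a vowel (*zubo*, *ra*, *noki*).
The final sound of *uw* is /w/, which is a consonant, so the suffix is -di, giving *uwdi*.
The final sound of *gio* is /o/, which is a vowel, so the suffix is -afa, giving *gioafa*.

uwdi, gioafa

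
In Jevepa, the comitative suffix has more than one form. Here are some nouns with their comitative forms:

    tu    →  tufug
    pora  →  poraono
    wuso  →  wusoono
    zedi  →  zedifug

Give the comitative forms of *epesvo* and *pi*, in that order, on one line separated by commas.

Looking at the last vowel of each stem: -fug when the last vowel of the stem is a high vowel (*tu*, *zedi*); -ono when the last vowel of the stem is a non-high vowel (*pora*, *wuso*).
Since the last vowel of *epesvo* is /o/ (a non-high vowel), it takes -ono, giving *epesvoono*.
The last vowel of *pi* is /i/, which is a high vowel, so the suffix is -fug, giving *pifug*.

epesvoono, pifug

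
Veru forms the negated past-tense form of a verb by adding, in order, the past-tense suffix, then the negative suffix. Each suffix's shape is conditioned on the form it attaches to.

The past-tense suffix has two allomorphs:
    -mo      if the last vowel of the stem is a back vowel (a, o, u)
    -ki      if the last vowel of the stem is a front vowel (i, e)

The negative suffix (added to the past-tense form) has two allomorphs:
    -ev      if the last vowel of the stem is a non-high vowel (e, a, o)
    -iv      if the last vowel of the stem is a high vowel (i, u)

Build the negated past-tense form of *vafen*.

vafenkiiv

Since the last vowel of *vafen* is /e/ (a front vowel), it takes -ki, giving *vafenki*.
The past-tense form *vafenki* — last vowel /i/ (a high vowel) → -iv → *vafenkiiv*.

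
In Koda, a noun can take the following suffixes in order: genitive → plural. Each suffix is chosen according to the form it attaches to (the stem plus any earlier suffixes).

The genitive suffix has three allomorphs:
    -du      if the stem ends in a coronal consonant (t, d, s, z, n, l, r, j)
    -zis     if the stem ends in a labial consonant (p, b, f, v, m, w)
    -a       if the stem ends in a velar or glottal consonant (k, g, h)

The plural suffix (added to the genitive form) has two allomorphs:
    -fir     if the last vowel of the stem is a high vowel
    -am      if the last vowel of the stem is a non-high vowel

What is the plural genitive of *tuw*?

tuwzisfir

*tuw*: final consonant = /w/, labial → -zis → *tuwzis*.
Since the last vowel of the genitive form *tuwzis* is /i/ (a high vowel), it takes -fir, giving *tuwzisfir*.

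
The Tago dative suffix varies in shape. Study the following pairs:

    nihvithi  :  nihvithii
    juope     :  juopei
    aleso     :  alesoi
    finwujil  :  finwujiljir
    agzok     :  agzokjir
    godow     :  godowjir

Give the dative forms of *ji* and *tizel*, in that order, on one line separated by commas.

The alternation tracks the final sound of the stem — -jir when the stem ends in a consonant (*finwujil*, *agzok*, *godow*); -i when the stem ends in a vowel (*nihvithi*, *juope*, *aleso*).
*ji*: final sound = /i/, a vowel → -i → *jii*.
The final sound of *tizel* is /l/, which is a consonant, so the suffix is -jir, giving *tizeljir*.

jii, tizeljir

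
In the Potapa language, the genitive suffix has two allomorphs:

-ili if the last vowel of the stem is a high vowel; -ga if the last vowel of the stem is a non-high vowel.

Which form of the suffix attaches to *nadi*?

-ili

Since the last vowel of *nadi* is /i/ (a high vowel), it takes -ili.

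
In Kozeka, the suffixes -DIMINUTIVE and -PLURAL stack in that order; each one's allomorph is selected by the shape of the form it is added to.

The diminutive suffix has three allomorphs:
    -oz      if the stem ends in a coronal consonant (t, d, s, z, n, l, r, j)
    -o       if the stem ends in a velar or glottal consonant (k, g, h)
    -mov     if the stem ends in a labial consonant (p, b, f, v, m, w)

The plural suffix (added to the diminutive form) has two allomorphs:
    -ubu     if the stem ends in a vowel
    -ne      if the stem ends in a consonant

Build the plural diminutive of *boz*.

bozozne

*boz* — final consonant /z/ (coronal) → -oz → *bozoz*.
The diminutive form *bozoz*: final sound = /z/, a consonant → -ne → *bozozne*.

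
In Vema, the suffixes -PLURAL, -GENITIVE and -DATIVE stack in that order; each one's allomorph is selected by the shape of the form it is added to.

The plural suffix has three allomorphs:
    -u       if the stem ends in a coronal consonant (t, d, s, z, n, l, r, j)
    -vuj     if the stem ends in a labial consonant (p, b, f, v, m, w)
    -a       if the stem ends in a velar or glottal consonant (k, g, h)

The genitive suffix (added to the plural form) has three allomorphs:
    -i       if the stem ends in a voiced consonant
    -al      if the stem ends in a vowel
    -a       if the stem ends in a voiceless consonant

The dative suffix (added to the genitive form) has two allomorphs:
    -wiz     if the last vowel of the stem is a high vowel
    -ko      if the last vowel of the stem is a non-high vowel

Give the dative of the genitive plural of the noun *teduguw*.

*teduguw* — final consonant /w/ (labial) → -vuj → *teduguwvuj*.
The plural form *teduguwvuj*: final sound = /j/, a voiced consonant → -i → *teduguwvuji*.
The last vowel of the genitive form *teduguwvuji* is /i/, which is a high vowel, so the dative suffix is -wiz, giving *teduguwvujiwiz*.

teduguwvujiwiz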